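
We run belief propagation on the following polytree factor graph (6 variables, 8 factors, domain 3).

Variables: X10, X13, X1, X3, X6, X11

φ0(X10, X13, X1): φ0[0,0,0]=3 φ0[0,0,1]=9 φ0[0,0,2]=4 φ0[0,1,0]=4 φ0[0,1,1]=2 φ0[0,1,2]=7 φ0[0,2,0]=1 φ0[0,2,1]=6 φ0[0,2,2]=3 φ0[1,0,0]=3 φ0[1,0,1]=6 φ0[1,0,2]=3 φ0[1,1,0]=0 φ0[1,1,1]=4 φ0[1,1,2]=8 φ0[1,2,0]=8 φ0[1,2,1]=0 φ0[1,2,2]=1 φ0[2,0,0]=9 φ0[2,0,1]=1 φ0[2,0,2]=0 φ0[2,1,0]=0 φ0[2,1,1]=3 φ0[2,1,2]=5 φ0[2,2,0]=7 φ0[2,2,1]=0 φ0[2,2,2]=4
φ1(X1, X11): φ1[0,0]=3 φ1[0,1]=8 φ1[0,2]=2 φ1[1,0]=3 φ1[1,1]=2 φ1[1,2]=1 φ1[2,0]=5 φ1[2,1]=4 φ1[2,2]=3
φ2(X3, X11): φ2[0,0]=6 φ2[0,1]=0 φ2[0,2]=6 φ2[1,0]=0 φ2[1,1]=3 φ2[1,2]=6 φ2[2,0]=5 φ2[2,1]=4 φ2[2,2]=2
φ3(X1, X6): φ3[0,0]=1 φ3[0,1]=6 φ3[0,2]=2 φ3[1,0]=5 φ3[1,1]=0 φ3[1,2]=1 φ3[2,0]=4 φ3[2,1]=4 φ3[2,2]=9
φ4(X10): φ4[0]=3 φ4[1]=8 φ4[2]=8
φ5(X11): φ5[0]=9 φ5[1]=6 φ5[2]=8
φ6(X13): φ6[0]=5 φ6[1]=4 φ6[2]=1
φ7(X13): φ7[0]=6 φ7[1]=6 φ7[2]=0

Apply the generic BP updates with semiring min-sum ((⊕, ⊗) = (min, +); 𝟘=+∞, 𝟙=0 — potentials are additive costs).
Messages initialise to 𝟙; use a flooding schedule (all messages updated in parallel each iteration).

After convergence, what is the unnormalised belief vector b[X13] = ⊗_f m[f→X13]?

init: all messages = 𝟙 over 3 values
r1 m[φ0→X10] = [1, 0, 0]
r1 m[φ0→X13] = [0, 0, 0]
r1 m[φ0→X1] = [0, 0, 0]
r1 m[φ1→X1] = [2, 1, 3]
r1 m[φ1→X11] = [3, 2, 1]
r1 m[φ2→X3] = [0, 0, 2]
r1 m[φ2→X11] = [0, 0, 2]
r1 m[φ3→X1] = [1, 0, 4]
r1 m[φ3→X6] = [1, 0, 1]
r1 m[φ4→X10] = [3, 8, 8]
r1 m[φ5→X11] = [9, 6, 8]
r1 m[φ6→X13] = [5, 4, 1]
r1 m[φ7→X13] = [6, 6, 0]
r1 m[X10→φ0] = [0, 0, 0]
r1 m[X10→φ4] = [0, 0, 0]
r1 m[X13→φ0] = [0, 0, 0]
r1 m[X13→φ6] = [0, 0, 0]
r1 m[X13→φ7] = [0, 0, 0]
r1 m[X1→φ0] = [0, 0, 0]
r1 m[X1→φ1] = [0, 0, 0]
r1 m[X1→φ3] = [0, 0, 0]
r1 m[X3→φ2] = [0, 0, 0]
r1 m[X6→φ3] = [0, 0, 0]
r1 m[X11→φ1] = [0, 0, 0]
r1 m[X11→φ2] = [0, 0, 0]
r1 m[X11→φ5] = [0, 0, 0]
r2 m[φ0→X10] = [1, 0, 0]
r2 m[φ0→X13] = [0, 0, 0]
r2 m[φ0→X1] = [0, 0, 0]
r2 m[φ1→X1] = [2, 1, 3]
r2 m[φ1→X11] = [3, 2, 1]
r2 m[φ2→X3] = [0, 0, 2]
r2 m[φ2→X11] = [0, 0, 2]
r2 m[φ3→X1] = [1, 0, 4]
r2 m[φ3→X6] = [1, 0, 1]
r2 m[φ4→X10] = [3, 8, 8]
r2 m[φ5→X11] = [9, 6, 8]
r2 m[φ6→X13] = [5, 4, 1]
r2 m[φ7→X13] = [6, 6, 0]
r2 m[X10→φ0] = [3, 8, 8]
r2 m[X10→φ4] = [1, 0, 0]
r2 m[X13→φ0] = [11, 10, 1]
r2 m[X13→φ6] = [6, 6, 0]
r2 m[X13→φ7] = [5, 4, 1]
r2 m[X1→φ0] = [3, 1, 7]
r2 m[X1→φ1] = [1, 0, 4]
r2 m[X1→φ3] = [2, 1, 3]
r2 m[X3→φ2] = [0, 0, 0]
r2 m[X6→φ3] = [0, 0, 0]
r2 m[X11→φ1] = [9, 6, 10]
r2 m[X11→φ2] = [12, 8, 9]
r2 m[X11→φ5] = [3, 2, 3]
r3 m[φ0→X10] = [5, 2, 2]
r3 m[φ0→X13] = [9, 6, 7]
r3 m[φ0→X1] = [5, 9, 7]
r3 m[φ1→X1] = [12, 8, 10]
r3 m[φ1→X11] = [3, 2, 1]
r3 m[φ2→X3] = [8, 11, 11]
r3 m[φ2→X11] = [0, 0, 2]
r3 m[φ3→X1] = [1, 0, 4]
r3 m[φ3→X6] = [3, 1, 2]
r3 m[φ4→X10] = [3, 8, 8]
r3 m[φ5→X11] = [9, 6, 8]
r3 m[φ6→X13] = [5, 4, 1]
r3 m[φ7→X13] = [6, 6, 0]
r3 m[X10→φ0] = [3, 8, 8]
r3 m[X10→φ4] = [1, 0, 0]
r3 m[X13→φ0] = [11, 10, 1]
r3 m[X13→φ6] = [6, 6, 0]
r3 m[X13→φ7] = [5, 4, 1]
r3 m[X1→φ0] = [3, 1, 7]
r3 m[X1→φ1] = [1, 0, 4]
r3 m[X1→φ3] = [2, 1, 3]
r3 m[X3→φ2] = [0, 0, 0]
r3 m[X6→φ3] = [0, 0, 0]
r3 m[X11→φ1] = [9, 6, 10]
r3 m[X11→φ2] = [12, 8, 9]
r3 m[X11→φ5] = [3, 2, 3]
r4 m[φ0→X10] = [5, 2, 2]
r4 m[φ0→X13] = [9, 6, 7]
r4 m[φ0→X1] = [5, 9, 7]
r4 m[φ1→X1] = [12, 8, 10]
r4 m[φ1→X11] = [3, 2, 1]
r4 m[φ2→X3] = [8, 11, 11]
r4 m[φ2→X11] = [0, 0, 2]
r4 m[φ3→X1] = [1, 0, 4]
r4 m[φ3→X6] = [3, 1, 2]
r4 m[φ4→X10] = [3, 8, 8]
r4 m[φ5→X11] = [9, 6, 8]
r4 m[φ6→X13] = [5, 4, 1]
r4 m[φ7→X13] = [6, 6, 0]
r4 m[X10→φ0] = [3, 8, 8]
r4 m[X10→φ4] = [5, 2, 2]
r4 m[X13→φ0] = [11, 10, 1]
r4 m[X13→φ6] = [15, 12, 7]
r4 m[X13→φ7] = [14, 10, 8]
r4 m[X1→φ0] = [13, 8, 14]
r4 m[X1→φ1] = [6, 9, 11]
r4 m[X1→φ3] = [17, 17, 17]
r4 m[X3→φ2] = [0, 0, 0]
r4 m[X6→φ3] = [0, 0, 0]
r4 m[X11→φ1] = [9, 6, 10]
r4 m[X11→φ2] = [12, 8, 9]
r4 m[X11→φ5] = [3, 2, 3]
r5 m[φ0→X10] = [15, 9, 9]
r5 m[φ0→X13] = [17, 13, 16]
r5 m[φ0→X1] = [5, 9, 7]
r5 m[φ1→X1] = [12, 8, 10]
r5 m[φ1→X11] = [9, 11, 8]
r5 m[φ2→X3] = [8, 11, 11]
r5 m[φ2→X11] = [0, 0, 2]
r5 m[φ3→X1] = [1, 0, 4]
r5 m[φ3→X6] = [18, 17, 18]
r5 m[φ4→X10] = [3, 8, 8]
r5 m[φ5→X11] = [9, 6, 8]
r5 m[φ6→X13] = [5, 4, 1]
r5 m[φ7→X13] = [6, 6, 0]
r5 m[X10→φ0] = [3, 8, 8]
r5 m[X10→φ4] = [5, 2, 2]
r5 m[X13→φ0] = [11, 10, 1]
r5 m[X13→φ6] = [15, 12, 7]
r5 m[X13→φ7] = [14, 10, 8]
r5 m[X1→φ0] = [13, 8, 14]
r5 m[X1→φ1] = [6, 9, 11]
r5 m[X1→φ3] = [17, 17, 17]
r5 m[X3→φ2] = [0, 0, 0]
r5 m[X6→φ3] = [0, 0, 0]
r5 m[X11→φ1] = [9, 6, 10]
r5 m[X11→φ2] = [12, 8, 9]
r5 m[X11→φ5] = [3, 2, 3]
r6 m[φ0→X10] = [15, 9, 9]
r6 m[φ0→X13] = [17, 13, 16]
r6 m[φ0→X1] = [5, 9, 7]
r6 m[φ1→X1] = [12, 8, 10]
r6 m[φ1→X11] = [9, 11, 8]
r6 m[φ2→X3] = [8, 11, 11]
r6 m[φ2→X11] = [0, 0, 2]
r6 m[φ3→X1] = [1, 0, 4]
r6 m[φ3→X6] = [18, 17, 18]
r6 m[φ4→X10] = [3, 8, 8]
r6 m[φ5→X11] = [9, 6, 8]
r6 m[φ6→X13] = [5, 4, 1]
r6 m[φ7→X13] = [6, 6, 0]
r6 m[X10→φ0] = [3, 8, 8]
r6 m[X10→φ4] = [15, 9, 9]
r6 m[X13→φ0] = [11, 10, 1]
r6 m[X13→φ6] = [23, 19, 16]
r6 m[X13→φ7] = [22, 17, 17]
r6 m[X1→φ0] = [13, 8, 14]
r6 m[X1→φ1] = [6, 9, 11]
r6 m[X1→φ3] = [17, 17, 17]
r6 m[X3→φ2] = [0, 0, 0]
r6 m[X6→φ3] = [0, 0, 0]
r6 m[X11→φ1] = [9, 6, 10]
r6 m[X11→φ2] = [18, 17, 16]
r6 m[X11→φ5] = [9, 11, 10]
r7 m[φ0→X10] = [15, 9, 9]
r7 m[φ0→X13] = [17, 13, 16]
r7 m[φ0→X1] = [5, 9, 7]
r7 m[φ1→X1] = [12, 8, 10]
r7 m[φ1→X11] = [9, 11, 8]
r7 m[φ2→X3] = [17, 18, 18]
r7 m[φ2→X11] = [0, 0, 2]
r7 m[φ3→X1] = [1, 0, 4]
r7 m[φ3→X6] = [18, 17, 18]
r7 m[φ4→X10] = [3, 8, 8]
r7 m[φ5→X11] = [9, 6, 8]
r7 m[φ6→X13] = [5, 4, 1]
r7 m[φ7→X13] = [6, 6, 0]
r7 m[X10→φ0] = [3, 8, 8]
r7 m[X10→φ4] = [15, 9, 9]
r7 m[X13→φ0] = [11, 10, 1]
r7 m[X13→φ6] = [23, 19, 16]
r7 m[X13→φ7] = [22, 17, 17]
r7 m[X1→φ0] = [13, 8, 14]
r7 m[X1→φ1] = [6, 9, 11]
r7 m[X1→φ3] = [17, 17, 17]
r7 m[X3→φ2] = [0, 0, 0]
r7 m[X6→φ3] = [0, 0, 0]
r7 m[X11→φ1] = [9, 6, 10]
r7 m[X11→φ2] = [18, 17, 16]
r7 m[X11→φ5] = [9, 11, 10]
r8 m[φ0→X10] = [15, 9, 9]
r8 m[φ0→X13] = [17, 13, 16]
r8 m[φ0→X1] = [5, 9, 7]
r8 m[φ1→X1] = [12, 8, 10]
r8 m[φ1→X11] = [9, 11, 8]
r8 m[φ2→X3] = [17, 18, 18]
r8 m[φ2→X11] = [0, 0, 2]
r8 m[φ3→X1] = [1, 0, 4]
r8 m[φ3→X6] = [18, 17, 18]
r8 m[φ4→X10] = [3, 8, 8]
r8 m[φ5→X11] = [9, 6, 8]
r8 m[φ6→X13] = [5, 4, 1]
r8 m[φ7→X13] = [6, 6, 0]
r8 m[X10→φ0] = [3, 8, 8]
r8 m[X10→φ4] = [15, 9, 9]
r8 m[X13→φ0] = [11, 10, 1]
r8 m[X13→φ6] = [23, 19, 16]
r8 m[X13→φ7] = [22, 17, 17]
r8 m[X1→φ0] = [13, 8, 14]
r8 m[X1→φ1] = [6, 9, 11]
r8 m[X1→φ3] = [17, 17, 17]
r8 m[X3→φ2] = [0, 0, 0]
r8 m[X6→φ3] = [0, 0, 0]
r8 m[X11→φ1] = [9, 6, 10]
r8 m[X11→φ2] = [18, 17, 16]
r8 m[X11→φ5] = [9, 11, 10]
fixed point reached at round 8
b[X13] = ⊗ incoming = [28, 23, 17]

b[X13] = [28, 23, 17]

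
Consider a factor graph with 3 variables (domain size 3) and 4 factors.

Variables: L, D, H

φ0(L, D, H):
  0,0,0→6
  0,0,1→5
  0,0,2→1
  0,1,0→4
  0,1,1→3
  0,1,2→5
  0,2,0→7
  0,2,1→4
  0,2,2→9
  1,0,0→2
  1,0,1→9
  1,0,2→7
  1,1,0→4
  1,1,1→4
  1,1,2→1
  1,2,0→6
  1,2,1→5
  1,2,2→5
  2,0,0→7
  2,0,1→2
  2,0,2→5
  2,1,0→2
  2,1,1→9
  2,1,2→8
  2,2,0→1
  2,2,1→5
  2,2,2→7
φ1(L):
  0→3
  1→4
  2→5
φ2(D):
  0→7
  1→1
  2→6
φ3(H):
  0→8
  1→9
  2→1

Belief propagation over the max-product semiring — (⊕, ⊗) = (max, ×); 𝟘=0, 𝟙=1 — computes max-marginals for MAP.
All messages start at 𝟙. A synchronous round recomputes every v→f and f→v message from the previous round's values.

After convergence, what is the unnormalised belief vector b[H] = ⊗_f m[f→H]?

b[H] = [1960, 2268, 210]

init: all messages = 𝟙 over 3 values
r1 m[φ0→L] = [9, 9, 9]
r1 m[φ0→D] = [9, 9, 9]
r1 m[φ0→H] = [7, 9, 9]
r1 m[φ1→L] = [3, 4, 5]
r1 m[φ2→D] = [7, 1, 6]
r1 m[φ3→H] = [8, 9, 1]
r1 m[L→φ0] = [1, 1, 1]
r1 m[L→φ1] = [1, 1, 1]
r1 m[D→φ0] = [1, 1, 1]
r1 m[D→φ2] = [1, 1, 1]
r1 m[H→φ0] = [1, 1, 1]
r1 m[H→φ3] = [1, 1, 1]
r2 m[φ0→L] = [9, 9, 9]
r2 m[φ0→D] = [9, 9, 9]
r2 m[φ0→H] = [7, 9, 9]
r2 m[φ1→L] = [3, 4, 5]
r2 m[φ2→D] = [7, 1, 6]
r2 m[φ3→H] = [8, 9, 1]
r2 m[L→φ0] = [3, 4, 5]
r2 m[L→φ1] = [9, 9, 9]
r2 m[D→φ0] = [7, 1, 6]
r2 m[D→φ2] = [9, 9, 9]
r2 m[H→φ0] = [8, 9, 1]
r2 m[H→φ3] = [7, 9, 9]
r3 m[φ0→L] = [336, 567, 392]
r3 m[φ0→D] = [324, 405, 225]
r3 m[φ0→H] = [245, 252, 210]
r3 m[φ1→L] = [3, 4, 5]
r3 m[φ2→D] = [7, 1, 6]
r3 m[φ3→H] = [8, 9, 1]
r3 m[L→φ0] = [3, 4, 5]
r3 m[L→φ1] = [9, 9, 9]
r3 m[D→φ0] = [7, 1, 6]
r3 m[D→φ2] = [9, 9, 9]
r3 m[H→φ0] = [8, 9, 1]
r3 m[H→φ3] = [7, 9, 9]
r4 m[φ0→L] = [336, 567, 392]
r4 m[φ0→D] = [324, 405, 225]
r4 m[φ0→H] = [245, 252, 210]
r4 m[φ1→L] = [3, 4, 5]
r4 m[φ2→D] = [7, 1, 6]
r4 m[φ3→H] = [8, 9, 1]
r4 m[L→φ0] = [3, 4, 5]
r4 m[L→φ1] = [336, 567, 392]
r4 m[D→φ0] = [7, 1, 6]
r4 m[D→φ2] = [324, 405, 225]
r4 m[H→φ0] = [8, 9, 1]
r4 m[H→φ3] = [245, 252, 210]
r5 m[φ0→L] = [336, 567, 392]
r5 m[φ0→D] = [324, 405, 225]
r5 m[φ0→H] = [245, 252, 210]
r5 m[φ1→L] = [3, 4, 5]
r5 m[φ2→D] = [7, 1, 6]
r5 m[φ3→H] = [8, 9, 1]
r5 m[L→φ0] = [3, 4, 5]
r5 m[L→φ1] = [336, 567, 392]
r5 m[D→φ0] = [7, 1, 6]
r5 m[D→φ2] = [324, 405, 225]
r5 m[H→φ0] = [8, 9, 1]
r5 m[H→φ3] = [245, 252, 210]
fixed point reached at round 5
b[H] = ⊗ incoming = [1960, 2268, 210]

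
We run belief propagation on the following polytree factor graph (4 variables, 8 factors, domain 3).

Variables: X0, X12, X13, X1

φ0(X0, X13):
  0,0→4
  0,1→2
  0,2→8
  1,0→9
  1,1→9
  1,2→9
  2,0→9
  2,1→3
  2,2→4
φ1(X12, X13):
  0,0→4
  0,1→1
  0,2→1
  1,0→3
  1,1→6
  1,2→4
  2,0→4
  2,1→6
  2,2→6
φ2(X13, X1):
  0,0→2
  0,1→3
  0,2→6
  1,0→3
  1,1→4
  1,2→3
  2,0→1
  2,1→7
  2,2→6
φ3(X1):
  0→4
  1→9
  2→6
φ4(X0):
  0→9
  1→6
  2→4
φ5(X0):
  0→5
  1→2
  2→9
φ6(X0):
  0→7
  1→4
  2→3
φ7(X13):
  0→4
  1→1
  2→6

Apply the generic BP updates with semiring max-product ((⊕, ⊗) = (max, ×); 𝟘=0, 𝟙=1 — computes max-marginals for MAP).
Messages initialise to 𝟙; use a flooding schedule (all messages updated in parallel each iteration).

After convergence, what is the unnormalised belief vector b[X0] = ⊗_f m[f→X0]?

init: all messages = 𝟙 over 3 values
r1 m[φ0→X0] = [8, 9, 9]
r1 m[φ0→X13] = [9, 9, 9]
r1 m[φ1→X12] = [4, 6, 6]
r1 m[φ1→X13] = [4, 6, 6]
r1 m[φ2→X13] = [6, 4, 7]
r1 m[φ2→X1] = [3, 7, 6]
r1 m[φ3→X1] = [4, 9, 6]
r1 m[φ4→X0] = [9, 6, 4]
r1 m[φ5→X0] = [5, 2, 9]
r1 m[φ6→X0] = [7, 4, 3]
r1 m[φ7→X13] = [4, 1, 6]
r1 m[X0→φ0] = [1, 1, 1]
r1 m[X0→φ4] = [1, 1, 1]
r1 m[X0→φ5] = [1, 1, 1]
r1 m[X0→φ6] = [1, 1, 1]
r1 m[X12→φ1] = [1, 1, 1]
r1 m[X13→φ0] = [1, 1, 1]
r1 m[X13→φ1] = [1, 1, 1]
r1 m[X13→φ2] = [1, 1, 1]
r1 m[X13→φ7] = [1, 1, 1]
r1 m[X1→φ2] = [1, 1, 1]
r1 m[X1→φ3] = [1, 1, 1]
r2 m[φ0→X0] = [8, 9, 9]
r2 m[φ0→X13] = [9, 9, 9]
r2 m[φ1→X12] = [4, 6, 6]
r2 m[φ1→X13] = [4, 6, 6]
r2 m[φ2→X13] = [6, 4, 7]
r2 m[φ2→X1] = [3, 7, 6]
r2 m[φ3→X1] = [4, 9, 6]
r2 m[φ4→X0] = [9, 6, 4]
r2 m[φ5→X0] = [5, 2, 9]
r2 m[φ6→X0] = [7, 4, 3]
r2 m[φ7→X13] = [4, 1, 6]
r2 m[X0→φ0] = [315, 48, 108]
r2 m[X0→φ4] = [280, 72, 243]
r2 m[X0→φ5] = [504, 216, 108]
r2 m[X0→φ6] = [360, 108, 324]
r2 m[X12→φ1] = [1, 1, 1]
r2 m[X13→φ0] = [96, 24, 252]
r2 m[X13→φ1] = [216, 36, 378]
r2 m[X13→φ2] = [144, 54, 324]
r2 m[X13→φ7] = [216, 216, 378]
r2 m[X1→φ2] = [4, 9, 6]
r2 m[X1→φ3] = [3, 7, 6]
r3 m[φ0→X0] = [2016, 2268, 1008]
r3 m[φ0→X13] = [1260, 630, 2520]
r3 m[φ1→X12] = [864, 1512, 2268]
r3 m[φ1→X13] = [4, 6, 6]
r3 m[φ2→X13] = [36, 36, 63]
r3 m[φ2→X1] = [324, 2268, 1944]
r3 m[φ3→X1] = [4, 9, 6]
r3 m[φ4→X0] = [9, 6, 4]
r3 m[φ5→X0] = [5, 2, 9]
r3 m[φ6→X0] = [7, 4, 3]
r3 m[φ7→X13] = [4, 1, 6]
r3 m[X0→φ0] = [315, 48, 108]
r3 m[X0→φ4] = [280, 72, 243]
r3 m[X0→φ5] = [504, 216, 108]
r3 m[X0→φ6] = [360, 108, 324]
r3 m[X12→φ1] = [1, 1, 1]
r3 m[X13→φ0] = [96, 24, 252]
r3 m[X13→φ1] = [216, 36, 378]
r3 m[X13→φ2] = [144, 54, 324]
r3 m[X13→φ7] = [216, 216, 378]
r3 m[X1→φ2] = [4, 9, 6]
r3 m[X1→φ3] = [3, 7, 6]
r4 m[φ0→X0] = [2016, 2268, 1008]
r4 m[φ0→X13] = [1260, 630, 2520]
r4 m[φ1→X12] = [864, 1512, 2268]
r4 m[φ1→X13] = [4, 6, 6]
r4 m[φ2→X13] = [36, 36, 63]
r4 m[φ2→X1] = [324, 2268, 1944]
r4 m[φ3→X1] = [4, 9, 6]
r4 m[φ4→X0] = [9, 6, 4]
r4 m[φ5→X0] = [5, 2, 9]
r4 m[φ6→X0] = [7, 4, 3]
r4 m[φ7→X13] = [4, 1, 6]
r4 m[X0→φ0] = [315, 48, 108]
r4 m[X0→φ4] = [70560, 18144, 27216]
r4 m[X0→φ5] = [127008, 54432, 12096]
r4 m[X0→φ6] = [90720, 27216, 36288]
r4 m[X12→φ1] = [1, 1, 1]
r4 m[X13→φ0] = [576, 216, 2268]
r4 m[X13→φ1] = [181440, 22680, 952560]
r4 m[X13→φ2] = [20160, 3780, 90720]
r4 m[X13→φ7] = [181440, 136080, 952560]
r4 m[X1→φ2] = [4, 9, 6]
r4 m[X1→φ3] = [324, 2268, 1944]
r5 m[φ0→X0] = [18144, 20412, 9072]
r5 m[φ0→X13] = [1260, 630, 2520]
r5 m[φ1→X12] = [952560, 3810240, 5715360]
r5 m[φ1→X13] = [4, 6, 6]
r5 m[φ2→X13] = [36, 36, 63]
r5 m[φ2→X1] = [90720, 635040, 544320]
r5 m[φ3→X1] = [4, 9, 6]
r5 m[φ4→X0] = [9, 6, 4]
r5 m[φ5→X0] = [5, 2, 9]
r5 m[φ6→X0] = [7, 4, 3]
r5 m[φ7→X13] = [4, 1, 6]
r5 m[X0→φ0] = [315, 48, 108]
r5 m[X0→φ4] = [70560, 18144, 27216]
r5 m[X0→φ5] = [127008, 54432, 12096]
r5 m[X0→φ6] = [90720, 27216, 36288]
r5 m[X12→φ1] = [1, 1, 1]
r5 m[X13→φ0] = [576, 216, 2268]
r5 m[X13→φ1] = [181440, 22680, 952560]
r5 m[X13→φ2] = [20160, 3780, 90720]
r5 m[X13→φ7] = [181440, 136080, 952560]
r5 m[X1→φ2] = [4, 9, 6]
r5 m[X1→φ3] = [324, 2268, 1944]
r6 m[φ0→X0] = [18144, 20412, 9072]
r6 m[φ0→X13] = [1260, 630, 2520]
r6 m[φ1→X12] = [952560, 3810240, 5715360]
r6 m[φ1→X13] = [4, 6, 6]
r6 m[φ2→X13] = [36, 36, 63]
r6 m[φ2→X1] = [90720, 635040, 544320]
r6 m[φ3→X1] = [4, 9, 6]
r6 m[φ4→X0] = [9, 6, 4]
r6 m[φ5→X0] = [5, 2, 9]
r6 m[φ6→X0] = [7, 4, 3]
r6 m[φ7→X13] = [4, 1, 6]
r6 m[X0→φ0] = [315, 48, 108]
r6 m[X0→φ4] = [635040, 163296, 244944]
r6 m[X0→φ5] = [1143072, 489888, 108864]
r6 m[X0→φ6] = [816480, 244944, 326592]
r6 m[X12→φ1] = [1, 1, 1]
r6 m[X13→φ0] = [576, 216, 2268]
r6 m[X13→φ1] = [181440, 22680, 952560]
r6 m[X13→φ2] = [20160, 3780, 90720]
r6 m[X13→φ7] = [181440, 136080, 952560]
r6 m[X1→φ2] = [4, 9, 6]
r6 m[X1→φ3] = [90720, 635040, 544320]
r7 m[φ0→X0] = [18144, 20412, 9072]
r7 m[φ0→X13] = [1260, 630, 2520]
r7 m[φ1→X12] = [952560, 3810240, 5715360]
r7 m[φ1→X13] = [4, 6, 6]
r7 m[φ2→X13] = [36, 36, 63]
r7 m[φ2→X1] = [90720, 635040, 544320]
r7 m[φ3→X1] = [4, 9, 6]
r7 m[φ4→X0] = [9, 6, 4]
r7 m[φ5→X0] = [5, 2, 9]
r7 m[φ6→X0] = [7, 4, 3]
r7 m[φ7→X13] = [4, 1, 6]
r7 m[X0→φ0] = [315, 48, 108]
r7 m[X0→φ4] = [635040, 163296, 244944]
r7 m[X0→φ5] = [1143072, 489888, 108864]
r7 m[X0→φ6] = [816480, 244944, 326592]
r7 m[X12→φ1] = [1, 1, 1]
r7 m[X13→φ0] = [576, 216, 2268]
r7 m[X13→φ1] = [181440, 22680, 952560]
r7 m[X13→φ2] = [20160, 3780, 90720]
r7 m[X13→φ7] = [181440, 136080, 952560]
r7 m[X1→φ2] = [4, 9, 6]
r7 m[X1→φ3] = [90720, 635040, 544320]
fixed point reached at round 7
b[X0] = ⊗ incoming = [5715360, 979776, 979776]

b[X0] = [5715360, 979776, 979776]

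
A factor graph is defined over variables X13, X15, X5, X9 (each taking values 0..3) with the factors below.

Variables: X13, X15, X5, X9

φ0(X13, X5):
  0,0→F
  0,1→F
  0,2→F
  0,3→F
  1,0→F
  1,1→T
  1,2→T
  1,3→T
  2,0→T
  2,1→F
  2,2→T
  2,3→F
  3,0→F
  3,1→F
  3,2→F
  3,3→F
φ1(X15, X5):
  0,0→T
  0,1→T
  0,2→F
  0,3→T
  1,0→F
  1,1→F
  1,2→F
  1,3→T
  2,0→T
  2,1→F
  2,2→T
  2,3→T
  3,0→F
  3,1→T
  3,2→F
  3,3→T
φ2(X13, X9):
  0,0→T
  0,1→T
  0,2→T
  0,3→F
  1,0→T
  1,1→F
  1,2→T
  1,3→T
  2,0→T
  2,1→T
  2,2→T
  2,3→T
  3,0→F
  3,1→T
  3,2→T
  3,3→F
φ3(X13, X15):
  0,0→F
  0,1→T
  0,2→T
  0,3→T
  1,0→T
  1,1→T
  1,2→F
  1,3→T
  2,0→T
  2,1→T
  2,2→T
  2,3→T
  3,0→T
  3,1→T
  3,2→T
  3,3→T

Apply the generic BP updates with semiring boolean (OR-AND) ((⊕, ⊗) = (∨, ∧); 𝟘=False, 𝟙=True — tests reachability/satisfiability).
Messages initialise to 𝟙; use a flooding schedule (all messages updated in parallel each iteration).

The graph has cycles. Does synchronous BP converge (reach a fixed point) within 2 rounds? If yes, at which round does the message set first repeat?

init: all messages = 𝟙 over 4 values
r1 m[φ0→X13] = [F, T, T, F]
r1 m[φ0→X5] = [T, T, T, T]
r1 m[φ1→X15] = [T, T, T, T]
r1 m[φ1→X5] = [T, T, T, T]
r1 m[φ2→X13] = [T, T, T, T]
r1 m[φ2→X9] = [T, T, T, T]
r1 m[φ3→X13] = [T, T, T, T]
r1 m[φ3→X15] = [T, T, T, T]
r1 m[X13→φ0] = [T, T, T, T]
r1 m[X13→φ2] = [T, T, T, T]
r1 m[X13→φ3] = [T, T, T, T]
r1 m[X15→φ1] = [T, T, T, T]
r1 m[X15→φ3] = [T, T, T, T]
r1 m[X5→φ0] = [T, T, T, T]
r1 m[X5→φ1] = [T, T, T, T]
r1 m[X9→φ2] = [T, T, T, T]
r2 m[φ0→X13] = [F, T, T, F]
r2 m[φ0→X5] = [T, T, T, T]
r2 m[φ1→X15] = [T, T, T, T]
r2 m[φ1→X5] = [T, T, T, T]
r2 m[φ2→X13] = [T, T, T, T]
r2 m[φ2→X9] = [T, T, T, T]
r2 m[φ3→X13] = [T, T, T, T]
r2 m[φ3→X15] = [T, T, T, T]
r2 m[X13→φ0] = [T, T, T, T]
r2 m[X13→φ2] = [F, T, T, F]
r2 m[X13→φ3] = [F, T, T, F]
r2 m[X15→φ1] = [T, T, T, T]
r2 m[X15→φ3] = [T, T, T, T]
r2 m[X5→φ0] = [T, T, T, T]
r2 m[X5→φ1] = [T, T, T, T]
r2 m[X9→φ2] = [T, T, T, T]
no fixed point within 2 rounds

NOT CONVERGED within 2 rounds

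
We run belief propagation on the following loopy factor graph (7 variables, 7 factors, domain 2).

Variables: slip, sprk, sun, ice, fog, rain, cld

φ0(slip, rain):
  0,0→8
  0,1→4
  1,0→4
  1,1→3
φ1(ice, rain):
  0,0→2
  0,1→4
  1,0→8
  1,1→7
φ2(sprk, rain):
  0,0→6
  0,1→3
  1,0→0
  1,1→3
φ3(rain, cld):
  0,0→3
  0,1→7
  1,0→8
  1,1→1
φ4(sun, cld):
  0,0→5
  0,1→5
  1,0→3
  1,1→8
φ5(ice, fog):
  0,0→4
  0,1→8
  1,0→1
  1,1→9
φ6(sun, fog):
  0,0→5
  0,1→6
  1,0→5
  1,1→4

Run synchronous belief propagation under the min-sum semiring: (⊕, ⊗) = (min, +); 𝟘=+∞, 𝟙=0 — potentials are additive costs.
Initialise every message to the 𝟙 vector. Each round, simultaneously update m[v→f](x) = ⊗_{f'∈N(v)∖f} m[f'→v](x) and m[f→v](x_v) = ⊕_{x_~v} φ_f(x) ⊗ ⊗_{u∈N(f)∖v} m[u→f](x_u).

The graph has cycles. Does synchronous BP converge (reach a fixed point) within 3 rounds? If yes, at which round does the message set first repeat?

init: all messages = 𝟙 over 2 values
r1 m[φ0→slip] = [4, 3]
r1 m[φ0→rain] = [4, 3]
r1 m[φ1→ice] = [2, 7]
r1 m[φ1→rain] = [2, 4]
r1 m[φ2→sprk] = [3, 0]
r1 m[φ2→rain] = [0, 3]
r1 m[φ3→rain] = [3, 1]
r1 m[φ3→cld] = [3, 1]
r1 m[φ4→sun] = [5, 3]
r1 m[φ4→cld] = [3, 5]
r1 m[φ5→ice] = [4, 1]
r1 m[φ5→fog] = [1, 8]
r1 m[φ6→sun] = [5, 4]
r1 m[φ6→fog] = [5, 4]
r1 m[slip→φ0] = [0, 0]
r1 m[sprk→φ2] = [0, 0]
r1 m[sun→φ4] = [0, 0]
r1 m[sun→φ6] = [0, 0]
r1 m[ice→φ1] = [0, 0]
r1 m[ice→φ5] = [0, 0]
r1 m[fog→φ5] = [0, 0]
r1 m[fog→φ6] = [0, 0]
r1 m[rain→φ0] = [0, 0]
r1 m[rain→φ1] = [0, 0]
r1 m[rain→φ2] = [0, 0]
r1 m[rain→φ3] = [0, 0]
r1 m[cld→φ3] = [0, 0]
r1 m[cld→φ4] = [0, 0]
r2 m[φ0→slip] = [4, 3]
r2 m[φ0→rain] = [4, 3]
r2 m[φ1→ice] = [2, 7]
r2 m[φ1→rain] = [2, 4]
r2 m[φ2→sprk] = [3, 0]
r2 m[φ2→rain] = [0, 3]
r2 m[φ3→rain] = [3, 1]
r2 m[φ3→cld] = [3, 1]
r2 m[φ4→sun] = [5, 3]
r2 m[φ4→cld] = [3, 5]
r2 m[φ5→ice] = [4, 1]
r2 m[φ5→fog] = [1, 8]
r2 m[φ6→sun] = [5, 4]
r2 m[φ6→fog] = [5, 4]
r2 m[slip→φ0] = [0, 0]
r2 m[sprk→φ2] = [0, 0]
r2 m[sun→φ4] = [5, 4]
r2 m[sun→φ6] = [5, 3]
r2 m[ice→φ1] = [4, 1]
r2 m[ice→φ5] = [2, 7]
r2 m[fog→φ5] = [5, 4]
r2 m[fog→φ6] = [1, 8]
r2 m[rain→φ0] = [5, 8]
r2 m[rain→φ1] = [7, 7]
r2 m[rain→φ2] = [9, 8]
r2 m[rain→φ3] = [6, 10]
r2 m[cld→φ3] = [3, 5]
r2 m[cld→φ4] = [3, 1]
r3 m[φ0→slip] = [12, 9]
r3 m[φ0→rain] = [4, 3]
r3 m[φ1→ice] = [9, 14]
r3 m[φ1→rain] = [6, 8]
r3 m[φ2→sprk] = [11, 9]
r3 m[φ2→rain] = [0, 3]
r3 m[φ3→rain] = [6, 6]
r3 m[φ3→cld] = [9, 11]
r3 m[φ4→sun] = [6, 6]
r3 m[φ4→cld] = [7, 10]
r3 m[φ5→ice] = [9, 6]
r3 m[φ5→fog] = [6, 10]
r3 m[φ6→sun] = [6, 6]
r3 m[φ6→fog] = [8, 7]
r3 m[slip→φ0] = [0, 0]
r3 m[sprk→φ2] = [0, 0]
r3 m[sun→φ4] = [5, 4]
r3 m[sun→φ6] = [5, 3]
r3 m[ice→φ1] = [4, 1]
r3 m[ice→φ5] = [2, 7]
r3 m[fog→φ5] = [5, 4]
r3 m[fog→φ6] = [1, 8]
r3 m[rain→φ0] = [5, 8]
r3 m[rain→φ1] = [7, 7]
r3 m[rain→φ2] = [9, 8]
r3 m[rain→φ3] = [6, 10]
r3 m[cld→φ3] = [3, 5]
r3 m[cld→φ4] = [3, 1]
no fixed point within 3 rounds

NOT CONVERGED within 3 rounds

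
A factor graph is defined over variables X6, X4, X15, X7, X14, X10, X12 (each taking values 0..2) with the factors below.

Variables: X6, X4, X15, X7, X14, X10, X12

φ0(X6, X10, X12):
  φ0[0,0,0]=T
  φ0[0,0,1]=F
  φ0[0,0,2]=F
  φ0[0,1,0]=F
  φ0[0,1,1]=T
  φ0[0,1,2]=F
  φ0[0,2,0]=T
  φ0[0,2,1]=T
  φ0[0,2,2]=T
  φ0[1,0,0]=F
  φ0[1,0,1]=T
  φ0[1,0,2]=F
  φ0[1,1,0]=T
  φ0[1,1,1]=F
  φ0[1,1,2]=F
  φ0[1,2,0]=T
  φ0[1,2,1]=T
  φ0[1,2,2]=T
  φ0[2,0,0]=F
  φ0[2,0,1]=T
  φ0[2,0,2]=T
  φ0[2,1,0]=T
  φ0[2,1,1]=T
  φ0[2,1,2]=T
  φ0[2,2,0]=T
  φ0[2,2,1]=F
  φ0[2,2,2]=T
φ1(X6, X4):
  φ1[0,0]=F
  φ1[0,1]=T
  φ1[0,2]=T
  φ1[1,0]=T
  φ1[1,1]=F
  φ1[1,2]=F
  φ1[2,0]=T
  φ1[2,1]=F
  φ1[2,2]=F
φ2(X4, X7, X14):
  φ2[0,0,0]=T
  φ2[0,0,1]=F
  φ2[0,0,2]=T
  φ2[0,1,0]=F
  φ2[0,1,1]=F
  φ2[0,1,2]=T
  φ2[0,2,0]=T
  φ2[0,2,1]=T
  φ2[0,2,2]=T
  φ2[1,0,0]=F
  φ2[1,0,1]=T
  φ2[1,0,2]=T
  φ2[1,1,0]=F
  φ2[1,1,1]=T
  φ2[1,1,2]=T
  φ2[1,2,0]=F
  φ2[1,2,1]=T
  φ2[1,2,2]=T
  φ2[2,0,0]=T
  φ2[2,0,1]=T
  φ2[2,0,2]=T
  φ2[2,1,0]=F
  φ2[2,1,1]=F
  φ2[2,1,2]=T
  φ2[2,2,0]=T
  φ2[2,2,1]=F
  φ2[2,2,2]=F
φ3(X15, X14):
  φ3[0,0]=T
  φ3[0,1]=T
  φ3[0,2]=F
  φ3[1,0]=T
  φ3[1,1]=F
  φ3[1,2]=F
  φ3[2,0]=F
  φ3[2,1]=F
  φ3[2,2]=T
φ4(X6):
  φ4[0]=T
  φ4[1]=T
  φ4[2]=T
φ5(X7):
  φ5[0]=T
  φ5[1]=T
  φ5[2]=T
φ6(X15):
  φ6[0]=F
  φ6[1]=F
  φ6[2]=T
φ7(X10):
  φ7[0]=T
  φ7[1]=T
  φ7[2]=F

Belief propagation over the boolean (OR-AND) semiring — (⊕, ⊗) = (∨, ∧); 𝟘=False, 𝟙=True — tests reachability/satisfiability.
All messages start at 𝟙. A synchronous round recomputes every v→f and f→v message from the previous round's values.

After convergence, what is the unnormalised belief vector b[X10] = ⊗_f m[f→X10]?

b[X10] = [T, T, F]

init: all messages = 𝟙 over 3 values
r1 m[φ0→X6] = [T, T, T]
r1 m[φ0→X10] = [T, T, T]
r1 m[φ0→X12] = [T, T, T]
r1 m[φ1→X6] = [T, T, T]
r1 m[φ1→X4] = [T, T, T]
r1 m[φ2→X4] = [T, T, T]
r1 m[φ2→X7] = [T, T, T]
r1 m[φ2→X14] = [T, T, T]
r1 m[φ3→X15] = [T, T, T]
r1 m[φ3→X14] = [T, T, T]
r1 m[φ4→X6] = [T, T, T]
r1 m[φ5→X7] = [T, T, T]
r1 m[φ6→X15] = [F, F, T]
r1 m[φ7→X10] = [T, T, F]
r1 m[X6→φ0] = [T, T, T]
r1 m[X6→φ1] = [T, T, T]
r1 m[X6→φ4] = [T, T, T]
r1 m[X4→φ1] = [T, T, T]
r1 m[X4→φ2] = [T, T, T]
r1 m[X15→φ3] = [T, T, T]
r1 m[X15→φ6] = [T, T, T]
r1 m[X7→φ2] = [T, T, T]
r1 m[X7→φ5] = [T, T, T]
r1 m[X14→φ2] = [T, T, T]
r1 m[X14→φ3] = [T, T, T]
r1 m[X10→φ0] = [T, T, T]
r1 m[X10→φ7] = [T, T, T]
r1 m[X12→φ0] = [T, T, T]
r2 m[φ0→X6] = [T, T, T]
r2 m[φ0→X10] = [T, T, T]
r2 m[φ0→X12] = [T, T, T]
r2 m[φ1→X6] = [T, T, T]
r2 m[φ1→X4] = [T, T, T]
r2 m[φ2→X4] = [T, T, T]
r2 m[φ2→X7] = [T, T, T]
r2 m[φ2→X14] = [T, T, T]
r2 m[φ3→X15] = [T, T, T]
r2 m[φ3→X14] = [T, T, T]
r2 m[φ4→X6] = [T, T, T]
r2 m[φ5→X7] = [T, T, T]
r2 m[φ6→X15] = [F, F, T]
r2 m[φ7→X10] = [T, T, F]
r2 m[X6→φ0] = [T, T, T]
r2 m[X6→φ1] = [T, T, T]
r2 m[X6→φ4] = [T, T, T]
r2 m[X4→φ1] = [T, T, T]
r2 m[X4→φ2] = [T, T, T]
r2 m[X15→φ3] = [F, F, T]
r2 m[X15→φ6] = [T, T, T]
r2 m[X7→φ2] = [T, T, T]
r2 m[X7→φ5] = [T, T, T]
r2 m[X14→φ2] = [T, T, T]
r2 m[X14→φ3] = [T, T, T]
r2 m[X10→φ0] = [T, T, F]
r2 m[X10→φ7] = [T, T, T]
r2 m[X12→φ0] = [T, T, T]
r3 m[φ0→X6] = [T, T, T]
r3 m[φ0→X10] = [T, T, T]
r3 m[φ0→X12] = [T, T, T]
r3 m[φ1→X6] = [T, T, T]
r3 m[φ1→X4] = [T, T, T]
r3 m[φ2→X4] = [T, T, T]
r3 m[φ2→X7] = [T, T, T]
r3 m[φ2→X14] = [T, T, T]
r3 m[φ3→X15] = [T, T, T]
r3 m[φ3→X14] = [F, F, T]
r3 m[φ4→X6] = [T, T, T]
r3 m[φ5→X7] = [T, T, T]
r3 m[φ6→X15] = [F, F, T]
r3 m[φ7→X10] = [T, T, F]
r3 m[X6→φ0] = [T, T, T]
r3 m[X6→φ1] = [T, T, T]
r3 m[X6→φ4] = [T, T, T]
r3 m[X4→φ1] = [T, T, T]
r3 m[X4→φ2] = [T, T, T]
r3 m[X15→φ3] = [F, F, T]
r3 m[X15→φ6] = [T, T, T]
r3 m[X7→φ2] = [T, T, T]
r3 m[X7→φ5] = [T, T, T]
r3 m[X14→φ2] = [T, T, T]
r3 m[X14→φ3] = [T, T, T]
r3 m[X10→φ0] = [T, T, F]
r3 m[X10→φ7] = [T, T, T]
r3 m[X12→φ0] = [T, T, T]
r4 m[φ0→X6] = [T, T, T]
r4 m[φ0→X10] = [T, T, T]
r4 m[φ0→X12] = [T, T, T]
r4 m[φ1→X6] = [T, T, T]
r4 m[φ1→X4] = [T, T, T]
r4 m[φ2→X4] = [T, T, T]
r4 m[φ2→X7] = [T, T, T]
r4 m[φ2→X14] = [T, T, T]
r4 m[φ3→X15] = [T, T, T]
r4 m[φ3→X14] = [F, F, T]
r4 m[φ4→X6] = [T, T, T]
r4 m[φ5→X7] = [T, T, T]
r4 m[φ6→X15] = [F, F, T]
r4 m[φ7→X10] = [T, T, F]
r4 m[X6→φ0] = [T, T, T]
r4 m[X6→φ1] = [T, T, T]
r4 m[X6→φ4] = [T, T, T]
r4 m[X4→φ1] = [T, T, T]
r4 m[X4→φ2] = [T, T, T]
r4 m[X15→φ3] = [F, F, T]
r4 m[X15→φ6] = [T, T, T]
r4 m[X7→φ2] = [T, T, T]
r4 m[X7→φ5] = [T, T, T]
r4 m[X14→φ2] = [F, F, T]
r4 m[X14→φ3] = [T, T, T]
r4 m[X10→φ0] = [T, T, F]
r4 m[X10→φ7] = [T, T, T]
r4 m[X12→φ0] = [T, T, T]
r5 m[φ0→X6] = [T, T, T]
r5 m[φ0→X10] = [T, T, T]
r5 m[φ0→X12] = [T, T, T]
r5 m[φ1→X6] = [T, T, T]
r5 m[φ1→X4] = [T, T, T]
r5 m[φ2→X4] = [T, T, T]
r5 m[φ2→X7] = [T, T, T]
r5 m[φ2→X14] = [T, T, T]
r5 m[φ3→X15] = [T, T, T]
r5 m[φ3→X14] = [F, F, T]
r5 m[φ4→X6] = [T, T, T]
r5 m[φ5→X7] = [T, T, T]
r5 m[φ6→X15] = [F, F, T]
r5 m[φ7→X10] = [T, T, F]
r5 m[X6→φ0] = [T, T, T]
r5 m[X6→φ1] = [T, T, T]
r5 m[X6→φ4] = [T, T, T]
r5 m[X4→φ1] = [T, T, T]
r5 m[X4→φ2] = [T, T, T]
r5 m[X15→φ3] = [F, F, T]
r5 m[X15→φ6] = [T, T, T]
r5 m[X7→φ2] = [T, T, T]
r5 m[X7→φ5] = [T, T, T]
r5 m[X14→φ2] = [F, F, T]
r5 m[X14→φ3] = [T, T, T]
r5 m[X10→φ0] = [T, T, F]
r5 m[X10→φ7] = [T, T, T]
r5 m[X12→φ0] = [T, T, T]
fixed point reached at round 5
b[X10] = ⊗ incoming = [T, T, F]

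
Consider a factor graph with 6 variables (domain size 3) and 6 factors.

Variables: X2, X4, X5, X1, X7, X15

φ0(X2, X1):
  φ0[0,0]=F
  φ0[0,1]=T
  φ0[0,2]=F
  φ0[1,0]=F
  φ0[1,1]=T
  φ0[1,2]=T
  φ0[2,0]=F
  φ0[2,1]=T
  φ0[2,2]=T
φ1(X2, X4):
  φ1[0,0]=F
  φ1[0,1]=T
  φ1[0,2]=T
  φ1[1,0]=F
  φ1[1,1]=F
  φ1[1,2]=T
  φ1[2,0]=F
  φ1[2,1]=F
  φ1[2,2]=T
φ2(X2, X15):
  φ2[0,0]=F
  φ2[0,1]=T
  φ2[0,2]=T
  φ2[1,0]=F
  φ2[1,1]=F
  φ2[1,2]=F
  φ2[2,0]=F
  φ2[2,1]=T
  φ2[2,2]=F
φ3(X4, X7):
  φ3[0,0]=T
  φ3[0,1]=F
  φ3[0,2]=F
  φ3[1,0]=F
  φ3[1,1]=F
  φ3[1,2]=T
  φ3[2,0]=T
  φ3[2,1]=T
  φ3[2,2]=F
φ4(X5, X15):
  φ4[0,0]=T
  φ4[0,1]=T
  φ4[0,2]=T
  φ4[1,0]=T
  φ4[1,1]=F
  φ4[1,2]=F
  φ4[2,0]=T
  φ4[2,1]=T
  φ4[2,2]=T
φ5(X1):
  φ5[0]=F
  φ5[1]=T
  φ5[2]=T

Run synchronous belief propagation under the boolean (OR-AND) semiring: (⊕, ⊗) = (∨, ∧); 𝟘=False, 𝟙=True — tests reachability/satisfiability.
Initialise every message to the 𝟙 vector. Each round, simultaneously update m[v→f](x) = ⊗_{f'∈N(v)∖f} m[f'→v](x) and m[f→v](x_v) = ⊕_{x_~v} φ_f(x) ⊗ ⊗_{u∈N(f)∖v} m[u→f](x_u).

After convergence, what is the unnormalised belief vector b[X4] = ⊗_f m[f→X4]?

b[X4] = [F, T, T]

init: all messages = 𝟙 over 3 values
r1 m[φ0→X2] = [T, T, T]
r1 m[φ0→X1] = [F, T, T]
r1 m[φ1→X2] = [T, T, T]
r1 m[φ1→X4] = [F, T, T]
r1 m[φ2→X2] = [T, F, T]
r1 m[φ2→X15] = [F, T, T]
r1 m[φ3→X4] = [T, T, T]
r1 m[φ3→X7] = [T, T, T]
r1 m[φ4→X5] = [T, T, T]
r1 m[φ4→X15] = [T, T, T]
r1 m[φ5→X1] = [F, T, T]
r1 m[X2→φ0] = [T, T, T]
r1 m[X2→φ1] = [T, T, T]
r1 m[X2→φ2] = [T, T, T]
r1 m[X4→φ1] = [T, T, T]
r1 m[X4→φ3] = [T, T, T]
r1 m[X5→φ4] = [T, T, T]
r1 m[X1→φ0] = [T, T, T]
r1 m[X1→φ5] = [T, T, T]
r1 m[X7→φ3] = [T, T, T]
r1 m[X15→φ2] = [T, T, T]
r1 m[X15→φ4] = [T, T, T]
r2 m[φ0→X2] = [T, T, T]
r2 m[φ0→X1] = [F, T, T]
r2 m[φ1→X2] = [T, T, T]
r2 m[φ1→X4] = [F, T, T]
r2 m[φ2→X2] = [T, F, T]
r2 m[φ2→X15] = [F, T, T]
r2 m[φ3→X4] = [T, T, T]
r2 m[φ3→X7] = [T, T, T]
r2 m[φ4→X5] = [T, T, T]
r2 m[φ4→X15] = [T, T, T]
r2 m[φ5→X1] = [F, T, T]
r2 m[X2→φ0] = [T, F, T]
r2 m[X2→φ1] = [T, F, T]
r2 m[X2→φ2] = [T, T, T]
r2 m[X4→φ1] = [T, T, T]
r2 m[X4→φ3] = [F, T, T]
r2 m[X5→φ4] = [T, T, T]
r2 m[X1→φ0] = [F, T, T]
r2 m[X1→φ5] = [F, T, T]
r2 m[X7→φ3] = [T, T, T]
r2 m[X15→φ2] = [T, T, T]
r2 m[X15→φ4] = [F, T, T]
r3 m[φ0→X2] = [T, T, T]
r3 m[φ0→X1] = [F, T, T]
r3 m[φ1→X2] = [T, T, T]
r3 m[φ1→X4] = [F, T, T]
r3 m[φ2→X2] = [T, F, T]
r3 m[φ2→X15] = [F, T, T]
r3 m[φ3→X4] = [T, T, T]
r3 m[φ3→X7] = [T, T, T]
r3 m[φ4→X5] = [T, F, T]
r3 m[φ4→X15] = [T, T, T]
r3 m[φ5→X1] = [F, T, T]
r3 m[X2→φ0] = [T, F, T]
r3 m[X2→φ1] = [T, F, T]
r3 m[X2→φ2] = [T, T, T]
r3 m[X4→φ1] = [T, T, T]
r3 m[X4→φ3] = [F, T, T]
r3 m[X5→φ4] = [T, T, T]
r3 m[X1→φ0] = [F, T, T]
r3 m[X1→φ5] = [F, T, T]
r3 m[X7→φ3] = [T, T, T]
r3 m[X15→φ2] = [T, T, T]
r3 m[X15→φ4] = [F, T, T]
r4 m[φ0→X2] = [T, T, T]
r4 m[φ0→X1] = [F, T, T]
r4 m[φ1→X2] = [T, T, T]
r4 m[φ1→X4] = [F, T, T]
r4 m[φ2→X2] = [T, F, T]
r4 m[φ2→X15] = [F, T, T]
r4 m[φ3→X4] = [T, T, T]
r4 m[φ3→X7] = [T, T, T]
r4 m[φ4→X5] = [T, F, T]
r4 m[φ4→X15] = [T, T, T]
r4 m[φ5→X1] = [F, T, T]
r4 m[X2→φ0] = [T, F, T]
r4 m[X2→φ1] = [T, F, T]
r4 m[X2→φ2] = [T, T, T]
r4 m[X4→φ1] = [T, T, T]
r4 m[X4→φ3] = [F, T, T]
r4 m[X5→φ4] = [T, T, T]
r4 m[X1→φ0] = [F, T, T]
r4 m[X1→φ5] = [F, T, T]
r4 m[X7→φ3] = [T, T, T]
r4 m[X15→φ2] = [T, T, T]
r4 m[X15→φ4] = [F, T, T]
fixed point reached at round 4
b[X4] = ⊗ incoming = [F, T, T]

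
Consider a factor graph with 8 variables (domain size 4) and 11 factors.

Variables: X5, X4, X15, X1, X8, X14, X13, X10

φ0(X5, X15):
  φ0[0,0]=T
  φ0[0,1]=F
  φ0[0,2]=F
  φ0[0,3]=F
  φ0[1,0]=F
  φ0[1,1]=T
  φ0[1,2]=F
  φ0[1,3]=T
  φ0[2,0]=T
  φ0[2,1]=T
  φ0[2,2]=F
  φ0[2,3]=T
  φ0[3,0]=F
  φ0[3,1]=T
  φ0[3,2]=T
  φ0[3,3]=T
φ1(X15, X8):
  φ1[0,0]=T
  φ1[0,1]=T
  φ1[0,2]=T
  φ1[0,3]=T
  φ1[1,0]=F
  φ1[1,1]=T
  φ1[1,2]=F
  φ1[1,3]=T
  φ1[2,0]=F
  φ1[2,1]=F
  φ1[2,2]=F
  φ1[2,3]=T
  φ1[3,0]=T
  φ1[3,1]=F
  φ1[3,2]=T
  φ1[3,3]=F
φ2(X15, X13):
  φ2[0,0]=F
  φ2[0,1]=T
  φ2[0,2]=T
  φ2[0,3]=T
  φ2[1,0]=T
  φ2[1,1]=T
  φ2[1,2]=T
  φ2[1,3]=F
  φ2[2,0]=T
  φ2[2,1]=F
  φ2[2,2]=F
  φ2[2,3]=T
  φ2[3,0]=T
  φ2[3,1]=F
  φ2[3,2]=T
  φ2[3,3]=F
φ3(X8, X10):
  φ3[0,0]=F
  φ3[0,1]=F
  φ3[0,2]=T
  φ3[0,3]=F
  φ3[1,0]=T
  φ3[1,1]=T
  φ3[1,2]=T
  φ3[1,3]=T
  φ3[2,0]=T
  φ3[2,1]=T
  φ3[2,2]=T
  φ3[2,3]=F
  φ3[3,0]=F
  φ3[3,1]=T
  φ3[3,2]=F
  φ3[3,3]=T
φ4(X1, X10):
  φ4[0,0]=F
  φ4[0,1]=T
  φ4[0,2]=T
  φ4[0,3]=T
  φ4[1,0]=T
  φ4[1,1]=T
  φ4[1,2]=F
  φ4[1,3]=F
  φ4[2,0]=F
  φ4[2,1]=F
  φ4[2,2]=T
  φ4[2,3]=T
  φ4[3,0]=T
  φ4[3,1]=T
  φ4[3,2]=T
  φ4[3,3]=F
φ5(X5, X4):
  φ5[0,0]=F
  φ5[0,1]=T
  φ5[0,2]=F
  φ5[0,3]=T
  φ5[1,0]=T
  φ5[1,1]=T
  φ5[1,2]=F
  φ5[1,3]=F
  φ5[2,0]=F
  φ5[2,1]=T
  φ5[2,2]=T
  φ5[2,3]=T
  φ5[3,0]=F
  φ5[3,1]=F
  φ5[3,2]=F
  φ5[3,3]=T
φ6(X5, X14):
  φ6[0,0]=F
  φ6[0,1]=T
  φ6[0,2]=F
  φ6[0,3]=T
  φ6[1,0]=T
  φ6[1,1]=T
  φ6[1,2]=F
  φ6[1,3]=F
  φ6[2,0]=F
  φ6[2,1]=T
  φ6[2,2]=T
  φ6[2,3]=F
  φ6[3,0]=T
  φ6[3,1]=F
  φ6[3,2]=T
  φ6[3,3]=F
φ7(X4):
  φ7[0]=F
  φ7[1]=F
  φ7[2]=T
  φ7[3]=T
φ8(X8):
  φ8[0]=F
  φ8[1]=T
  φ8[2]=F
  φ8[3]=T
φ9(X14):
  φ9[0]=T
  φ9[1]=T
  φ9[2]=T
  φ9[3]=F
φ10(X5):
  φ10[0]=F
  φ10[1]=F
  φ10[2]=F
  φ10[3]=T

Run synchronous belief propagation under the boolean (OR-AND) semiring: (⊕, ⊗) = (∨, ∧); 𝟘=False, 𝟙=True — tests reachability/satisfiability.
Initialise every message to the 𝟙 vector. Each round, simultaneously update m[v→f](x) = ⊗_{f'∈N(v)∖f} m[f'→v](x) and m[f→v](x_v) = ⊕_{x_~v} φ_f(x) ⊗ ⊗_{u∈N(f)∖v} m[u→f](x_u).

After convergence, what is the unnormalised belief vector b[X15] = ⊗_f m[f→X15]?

init: all messages = 𝟙 over 4 values
r1 m[φ0→X5] = [T, T, T, T]
r1 m[φ0→X15] = [T, T, T, T]
r1 m[φ1→X15] = [T, T, T, T]
r1 m[φ1→X8] = [T, T, T, T]
r1 m[φ2→X15] = [T, T, T, T]
r1 m[φ2→X13] = [T, T, T, T]
r1 m[φ3→X8] = [T, T, T, T]
r1 m[φ3→X10] = [T, T, T, T]
r1 m[φ4→X1] = [T, T, T, T]
r1 m[φ4→X10] = [T, T, T, T]
r1 m[φ5→X5] = [T, T, T, T]
r1 m[φ5→X4] = [T, T, T, T]
r1 m[φ6→X5] = [T, T, T, T]
r1 m[φ6→X14] = [T, T, T, T]
r1 m[φ7→X4] = [F, F, T, T]
r1 m[φ8→X8] = [F, T, F, T]
r1 m[φ9→X14] = [T, T, T, F]
r1 m[φ10→X5] = [F, F, F, T]
r1 m[X5→φ0] = [T, T, T, T]
r1 m[X5→φ5] = [T, T, T, T]
r1 m[X5→φ6] = [T, T, T, T]
r1 m[X5→φ10] = [T, T, T, T]
r1 m[X4→φ5] = [T, T, T, T]
r1 m[X4→φ7] = [T, T, T, T]
r1 m[X15→φ0] = [T, T, T, T]
r1 m[X15→φ1] = [T, T, T, T]
r1 m[X15→φ2] = [T, T, T, T]
r1 m[X1→φ4] = [T, T, T, T]
r1 m[X8→φ1] = [T, T, T, T]
r1 m[X8→φ3] = [T, T, T, T]
r1 m[X8→φ8] = [T, T, T, T]
r1 m[X14→φ6] = [T, T, T, T]
r1 m[X14→φ9] = [T, T, T, T]
r1 m[X13→φ2] = [T, T, T, T]
r1 m[X10→φ3] = [T, T, T, T]
r1 m[X10→φ4] = [T, T, T, T]
r2 m[φ0→X5] = [T, T, T, T]
r2 m[φ0→X15] = [T, T, T, T]
r2 m[φ1→X15] = [T, T, T, T]
r2 m[φ1→X8] = [T, T, T, T]
r2 m[φ2→X15] = [T, T, T, T]
r2 m[φ2→X13] = [T, T, T, T]
r2 m[φ3→X8] = [T, T, T, T]
r2 m[φ3→X10] = [T, T, T, T]
r2 m[φ4→X1] = [T, T, T, T]
r2 m[φ4→X10] = [T, T, T, T]
r2 m[φ5→X5] = [T, T, T, T]
r2 m[φ5→X4] = [T, T, T, T]
r2 m[φ6→X5] = [T, T, T, T]
r2 m[φ6→X14] = [T, T, T, T]
r2 m[φ7→X4] = [F, F, T, T]
r2 m[φ8→X8] = [F, T, F, T]
r2 m[φ9→X14] = [T, T, T, F]
r2 m[φ10→X5] = [F, F, F, T]
r2 m[X5→φ0] = [F, F, F, T]
r2 m[X5→φ5] = [F, F, F, T]
r2 m[X5→φ6] = [F, F, F, T]
r2 m[X5→φ10] = [T, T, T, T]
r2 m[X4→φ5] = [F, F, T, T]
r2 m[X4→φ7] = [T, T, T, T]
r2 m[X15→φ0] = [T, T, T, T]
r2 m[X15→φ1] = [T, T, T, T]
r2 m[X15→φ2] = [T, T, T, T]
r2 m[X1→φ4] = [T, T, T, T]
r2 m[X8→φ1] = [F, T, F, T]
r2 m[X8→φ3] = [F, T, F, T]
r2 m[X8→φ8] = [T, T, T, T]
r2 m[X14→φ6] = [T, T, T, F]
r2 m[X14→φ9] = [T, T, T, T]
r2 m[X13→φ2] = [T, T, T, T]
r2 m[X10→φ3] = [T, T, T, T]
r2 m[X10→φ4] = [T, T, T, T]
r3 m[φ0→X5] = [T, T, T, T]
r3 m[φ0→X15] = [F, T, T, T]
r3 m[φ1→X15] = [T, T, T, F]
r3 m[φ1→X8] = [T, T, T, T]
r3 m[φ2→X15] = [T, T, T, T]
r3 m[φ2→X13] = [T, T, T, T]
r3 m[φ3→X8] = [T, T, T, T]
r3 m[φ3→X10] = [T, T, T, T]
r3 m[φ4→X1] = [T, T, T, T]
r3 m[φ4→X10] = [T, T, T, T]
r3 m[φ5→X5] = [T, F, T, T]
r3 m[φ5→X4] = [F, F, F, T]
r3 m[φ6→X5] = [T, T, T, T]
r3 m[φ6→X14] = [T, F, T, F]
r3 m[φ7→X4] = [F, F, T, T]
r3 m[φ8→X8] = [F, T, F, T]
r3 m[φ9→X14] = [T, T, T, F]
r3 m[φ10→X5] = [F, F, F, T]
r3 m[X5→φ0] = [F, F, F, T]
r3 m[X5→φ5] = [F, F, F, T]
r3 m[X5→φ6] = [F, F, F, T]
r3 m[X5→φ10] = [T, T, T, T]
r3 m[X4→φ5] = [F, F, T, T]
r3 m[X4→φ7] = [T, T, T, T]
r3 m[X15→φ0] = [T, T, T, T]
r3 m[X15→φ1] = [T, T, T, T]
r3 m[X15→φ2] = [T, T, T, T]
r3 m[X1→φ4] = [T, T, T, T]
r3 m[X8→φ1] = [F, T, F, T]
r3 m[X8→φ3] = [F, T, F, T]
r3 m[X8→φ8] = [T, T, T, T]
r3 m[X14→φ6] = [T, T, T, F]
r3 m[X14→φ9] = [T, T, T, T]
r3 m[X13→φ2] = [T, T, T, T]
r3 m[X10→φ3] = [T, T, T, T]
r3 m[X10→φ4] = [T, T, T, T]
r4 m[φ0→X5] = [T, T, T, T]
r4 m[φ0→X15] = [F, T, T, T]
r4 m[φ1→X15] = [T, T, T, F]
r4 m[φ1→X8] = [T, T, T, T]
r4 m[φ2→X15] = [T, T, T, T]
r4 m[φ2→X13] = [T, T, T, T]
r4 m[φ3→X8] = [T, T, T, T]
r4 m[φ3→X10] = [T, T, T, T]
r4 m[φ4→X1] = [T, T, T, T]
r4 m[φ4→X10] = [T, T, T, T]
r4 m[φ5→X5] = [T, F, T, T]
r4 m[φ5→X4] = [F, F, F, T]
r4 m[φ6→X5] = [T, T, T, T]
r4 m[φ6→X14] = [T, F, T, F]
r4 m[φ7→X4] = [F, F, T, T]
r4 m[φ8→X8] = [F, T, F, T]
r4 m[φ9→X14] = [T, T, T, F]
r4 m[φ10→X5] = [F, F, F, T]
r4 m[X5→φ0] = [F, F, F, T]
r4 m[X5→φ5] = [F, F, F, T]
r4 m[X5→φ6] = [F, F, F, T]
r4 m[X5→φ10] = [T, F, T, T]
r4 m[X4→φ5] = [F, F, T, T]
r4 m[X4→φ7] = [F, F, F, T]
r4 m[X15→φ0] = [T, T, T, F]
r4 m[X15→φ1] = [F, T, T, T]
r4 m[X15→φ2] = [F, T, T, F]
r4 m[X1→φ4] = [T, T, T, T]
r4 m[X8→φ1] = [F, T, F, T]
r4 m[X8→φ3] = [F, T, F, T]
r4 m[X8→φ8] = [T, T, T, T]
r4 m[X14→φ6] = [T, T, T, F]
r4 m[X14→φ9] = [T, F, T, F]
r4 m[X13→φ2] = [T, T, T, T]
r4 m[X10→φ3] = [T, T, T, T]
r4 m[X10→φ4] = [T, T, T, T]
r5 m[φ0→X5] = [T, T, T, T]
r5 m[φ0→X15] = [F, T, T, T]
r5 m[φ1→X15] = [T, T, T, F]
r5 m[φ1→X8] = [T, T, T, T]
r5 m[φ2→X15] = [T, T, T, T]
r5 m[φ2→X13] = [T, T, T, T]
r5 m[φ3→X8] = [T, T, T, T]
r5 m[φ3→X10] = [T, T, T, T]
r5 m[φ4→X1] = [T, T, T, T]
r5 m[φ4→X10] = [T, T, T, T]
r5 m[φ5→X5] = [T, F, T, T]
r5 m[φ5→X4] = [F, F, F, T]
r5 m[φ6→X5] = [T, T, T, T]
r5 m[φ6→X14] = [T, F, T, F]
r5 m[φ7→X4] = [F, F, T, T]
r5 m[φ8→X8] = [F, T, F, T]
r5 m[φ9→X14] = [T, T, T, F]
r5 m[φ10→X5] = [F, F, F, T]
r5 m[X5→φ0] = [F, F, F, T]
r5 m[X5→φ5] = [F, F, F, T]
r5 m[X5→φ6] = [F, F, F, T]
r5 m[X5→φ10] = [T, F, T, T]
r5 m[X4→φ5] = [F, F, T, T]
r5 m[X4→φ7] = [F, F, F, T]
r5 m[X15→φ0] = [T, T, T, F]
r5 m[X15→φ1] = [F, T, T, T]
r5 m[X15→φ2] = [F, T, T, F]
r5 m[X1→φ4] = [T, T, T, T]
r5 m[X8→φ1] = [F, T, F, T]
r5 m[X8→φ3] = [F, T, F, T]
r5 m[X8→φ8] = [T, T, T, T]
r5 m[X14→φ6] = [T, T, T, F]
r5 m[X14→φ9] = [T, F, T, F]
r5 m[X13→φ2] = [T, T, T, T]
r5 m[X10→φ3] = [T, T, T, T]
r5 m[X10→φ4] = [T, T, T, T]
fixed point reached at round 5
b[X15] = ⊗ incoming = [F, T, T, F]

b[X15] = [F, T, T, F]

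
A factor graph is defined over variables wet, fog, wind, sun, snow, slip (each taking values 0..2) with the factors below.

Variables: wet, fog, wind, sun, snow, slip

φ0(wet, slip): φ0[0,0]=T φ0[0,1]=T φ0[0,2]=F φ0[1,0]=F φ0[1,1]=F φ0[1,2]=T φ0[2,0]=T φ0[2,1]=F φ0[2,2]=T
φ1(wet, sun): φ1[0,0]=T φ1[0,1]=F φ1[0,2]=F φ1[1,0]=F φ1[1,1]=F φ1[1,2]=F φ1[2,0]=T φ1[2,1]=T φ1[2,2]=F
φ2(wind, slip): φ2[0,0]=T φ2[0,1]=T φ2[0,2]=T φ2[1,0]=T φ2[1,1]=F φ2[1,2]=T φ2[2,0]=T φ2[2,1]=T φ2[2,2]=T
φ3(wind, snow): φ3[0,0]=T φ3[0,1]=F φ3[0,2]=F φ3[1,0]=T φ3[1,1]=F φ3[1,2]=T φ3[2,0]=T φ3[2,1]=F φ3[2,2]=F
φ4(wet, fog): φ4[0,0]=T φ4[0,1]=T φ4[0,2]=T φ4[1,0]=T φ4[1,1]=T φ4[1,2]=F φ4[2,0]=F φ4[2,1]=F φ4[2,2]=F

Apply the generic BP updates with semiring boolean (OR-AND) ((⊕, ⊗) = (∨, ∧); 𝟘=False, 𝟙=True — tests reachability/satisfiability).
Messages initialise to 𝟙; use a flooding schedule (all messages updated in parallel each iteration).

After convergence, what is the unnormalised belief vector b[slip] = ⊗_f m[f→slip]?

init: all messages = 𝟙 over 3 values
r1 m[φ0→wet] = [T, T, T]
r1 m[φ0→slip] = [T, T, T]
r1 m[φ1→wet] = [T, F, T]
r1 m[φ1→sun] = [T, T, F]
r1 m[φ2→wind] = [T, T, T]
r1 m[φ2→slip] = [T, T, T]
r1 m[φ3→wind] = [T, T, T]
r1 m[φ3→snow] = [T, F, T]
r1 m[φ4→wet] = [T, T, F]
r1 m[φ4→fog] = [T, T, T]
r1 m[wet→φ0] = [T, T, T]
r1 m[wet→φ1] = [T, T, T]
r1 m[wet→φ4] = [T, T, T]
r1 m[fog→φ4] = [T, T, T]
r1 m[wind→φ2] = [T, T, T]
r1 m[wind→φ3] = [T, T, T]
r1 m[sun→φ1] = [T, T, T]
r1 m[snow→φ3] = [T, T, T]
r1 m[slip→φ0] = [T, T, T]
r1 m[slip→φ2] = [T, T, T]
r2 m[φ0→wet] = [T, T, T]
r2 m[φ0→slip] = [T, T, T]
r2 m[φ1→wet] = [T, F, T]
r2 m[φ1→sun] = [T, T, F]
r2 m[φ2→wind] = [T, T, T]
r2 m[φ2→slip] = [T, T, T]
r2 m[φ3→wind] = [T, T, T]
r2 m[φ3→snow] = [T, F, T]
r2 m[φ4→wet] = [T, T, F]
r2 m[φ4→fog] = [T, T, T]
r2 m[wet→φ0] = [T, F, F]
r2 m[wet→φ1] = [T, T, F]
r2 m[wet→φ4] = [T, F, T]
r2 m[fog→φ4] = [T, T, T]
r2 m[wind→φ2] = [T, T, T]
r2 m[wind→φ3] = [T, T, T]
r2 m[sun→φ1] = [T, T, T]
r2 m[snow→φ3] = [T, T, T]
r2 m[slip→φ0] = [T, T, T]
r2 m[slip→φ2] = [T, T, T]
r3 m[φ0→wet] = [T, T, T]
r3 m[φ0→slip] = [T, T, F]
r3 m[φ1→wet] = [T, F, T]
r3 m[φ1→sun] = [T, F, F]
r3 m[φ2→wind] = [T, T, T]
r3 m[φ2→slip] = [T, T, T]
r3 m[φ3→wind] = [T, T, T]
r3 m[φ3→snow] = [T, F, T]
r3 m[φ4→wet] = [T, T, F]
r3 m[φ4→fog] = [T, T, T]
r3 m[wet→φ0] = [T, F, F]
r3 m[wet→φ1] = [T, T, F]
r3 m[wet→φ4] = [T, F, T]
r3 m[fog→φ4] = [T, T, T]
r3 m[wind→φ2] = [T, T, T]
r3 m[wind→φ3] = [T, T, T]
r3 m[sun→φ1] = [T, T, T]
r3 m[snow→φ3] = [T, T, T]
r3 m[slip→φ0] = [T, T, T]
r3 m[slip→φ2] = [T, T, T]
r4 m[φ0→wet] = [T, T, T]
r4 m[φ0→slip] = [T, T, F]
r4 m[φ1→wet] = [T, F, T]
r4 m[φ1→sun] = [T, F, F]
r4 m[φ2→wind] = [T, T, T]
r4 m[φ2→slip] = [T, T, T]
r4 m[φ3→wind] = [T, T, T]
r4 m[φ3→snow] = [T, F, T]
r4 m[φ4→wet] = [T, T, F]
r4 m[φ4→fog] = [T, T, T]
r4 m[wet→φ0] = [T, F, F]
r4 m[wet→φ1] = [T, T, F]
r4 m[wet→φ4] = [T, F, T]
r4 m[fog→φ4] = [T, T, T]
r4 m[wind→φ2] = [T, T, T]
r4 m[wind→φ3] = [T, T, T]
r4 m[sun→φ1] = [T, T, T]
r4 m[snow→φ3] = [T, T, T]
r4 m[slip→φ0] = [T, T, T]
r4 m[slip→φ2] = [T, T, F]
r5 m[φ0→wet] = [T, T, T]
r5 m[φ0→slip] = [T, T, F]
r5 m[φ1→wet] = [T, F, T]
r5 m[φ1→sun] = [T, F, F]
r5 m[φ2→wind] = [T, T, T]
r5 m[φ2→slip] = [T, T, T]
r5 m[φ3→wind] = [T, T, T]
r5 m[φ3→snow] = [T, F, T]
r5 m[φ4→wet] = [T, T, F]
r5 m[φ4→fog] = [T, T, T]
r5 m[wet→φ0] = [T, F, F]
r5 m[wet→φ1] = [T, T, F]
r5 m[wet→φ4] = [T, F, T]
r5 m[fog→φ4] = [T, T, T]
r5 m[wind→φ2] = [T, T, T]
r5 m[wind→φ3] = [T, T, T]
r5 m[sun→φ1] = [T, T, T]
r5 m[snow→φ3] = [T, T, T]
r5 m[slip→φ0] = [T, T, T]
r5 m[slip→φ2] = [T, T, F]
fixed point reached at round 5
b[slip] = ⊗ incoming = [T, T, F]

b[slip] = [T, T, F]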